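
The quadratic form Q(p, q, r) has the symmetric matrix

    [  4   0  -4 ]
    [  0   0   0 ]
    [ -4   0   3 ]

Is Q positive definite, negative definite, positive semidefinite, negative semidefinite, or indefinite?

indefinite

Row-reducing A symmetrically gives the diagonal entries 4, 0, -1.
Counting signs: 1 positive, 1 negative, 1 zero.
Hence Q is indefinite.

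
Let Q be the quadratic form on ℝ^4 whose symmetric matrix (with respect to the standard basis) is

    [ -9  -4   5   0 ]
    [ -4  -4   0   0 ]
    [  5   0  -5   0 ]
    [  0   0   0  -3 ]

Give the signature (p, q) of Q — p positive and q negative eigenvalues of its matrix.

Row-reducing A symmetrically gives the diagonal entries -9, -20/9, 0, -3.
Counting signs: 3 negative, 1 zero.

(0, 3)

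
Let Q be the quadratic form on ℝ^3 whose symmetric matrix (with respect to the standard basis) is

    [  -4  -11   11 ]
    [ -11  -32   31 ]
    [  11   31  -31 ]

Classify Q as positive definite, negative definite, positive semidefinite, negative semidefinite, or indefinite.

Applying the same elementary operations to the rows and columns of A produces a congruent diagonal matrix with entries -4, -7/4, -3/7.
Counting signs: 3 negative.
Hence Q is negative definite.

negative definite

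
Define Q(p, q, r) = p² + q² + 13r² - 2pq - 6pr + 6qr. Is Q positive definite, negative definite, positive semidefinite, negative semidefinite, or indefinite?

positive semidefinite

Write A = [[1, -1, -3], [-1, 1, 3], [-3, 3, 13]].
Applying the same elementary operations to the rows and columns of A produces a congruent diagonal matrix with entries 1, 0, 4.
That gives 2 positive, 1 zero pivots.
Hence Q is positive semidefinite.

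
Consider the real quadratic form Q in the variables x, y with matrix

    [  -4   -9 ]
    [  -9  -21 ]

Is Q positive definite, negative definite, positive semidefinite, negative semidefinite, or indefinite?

For the 2×2 matrix [[-4, -9], [-9, -21]]: det = -4·-21 − (-9)² = 3, trace = -25.
det > 0 so both eigenvalues share the sign of the trace; trace = -25 < 0 ⇒ both negative.

negative definite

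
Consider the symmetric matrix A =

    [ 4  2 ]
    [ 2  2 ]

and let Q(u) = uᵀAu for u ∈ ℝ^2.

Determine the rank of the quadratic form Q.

2

Symmetric row and column elimination reduces A to a congruent diagonal form with pivots 4, 1.
That gives 2 positive pivots.
The rank is the number of nonzero pivots: 2.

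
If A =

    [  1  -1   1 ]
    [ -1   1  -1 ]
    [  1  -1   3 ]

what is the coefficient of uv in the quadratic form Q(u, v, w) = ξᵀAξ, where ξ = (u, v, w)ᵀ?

-2

The coefficient of uv is A[1,2] + A[2,1] = 2·(-1) = -2.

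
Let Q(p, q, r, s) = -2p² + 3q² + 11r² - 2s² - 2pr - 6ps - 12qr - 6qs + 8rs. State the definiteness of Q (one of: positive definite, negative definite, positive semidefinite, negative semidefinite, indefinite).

indefinite

Write A = [[-2, 0, -1, -3], [0, 3, -6, -3], [-1, -6, 11, 4], [-3, -3, 4, -2]].
Congruent diagonalization of A (simultaneous row and column reduction) yields pivots -2, 3, -1/2, 0.
That gives 1 positive, 2 negative, 1 zero pivots.
Hence Q is indefinite.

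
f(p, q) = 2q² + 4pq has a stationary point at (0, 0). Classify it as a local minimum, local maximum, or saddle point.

saddle point

The Hessian at the origin is H = [[0, 4], [4, 4]].
det H = 0·4 − (4)² = -16 < 0, so H is indefinite.
Therefore the origin is a saddle point.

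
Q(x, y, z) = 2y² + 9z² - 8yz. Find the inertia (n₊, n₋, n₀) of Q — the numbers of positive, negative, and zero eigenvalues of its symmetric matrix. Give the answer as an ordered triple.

The associated matrix is A = [[0, 0, 0], [0, 2, -4], [0, -4, 9]].
Symmetric row and column elimination reduces A to a congruent diagonal form with pivots 0, 2, 1.
Counting signs: 2 positive, 1 zero.

(2, 0, 1)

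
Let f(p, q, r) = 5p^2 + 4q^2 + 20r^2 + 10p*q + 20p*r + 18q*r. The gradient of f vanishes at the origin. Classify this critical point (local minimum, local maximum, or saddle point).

The Hessian at the origin is H = [[10, 10, 20], [10, 8, 18], [20, 18, 40]].
An LDLᵀ factorisation of H has diagonal entries 10, -2, 2.
So there are 2 positive, 1 negative pivots.
H is indefinite, so the origin is a saddle point.

saddle point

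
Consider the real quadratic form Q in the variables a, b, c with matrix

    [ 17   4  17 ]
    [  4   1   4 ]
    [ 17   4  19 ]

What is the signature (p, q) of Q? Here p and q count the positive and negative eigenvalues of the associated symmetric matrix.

(3, 0)

Applying the same elementary operations to the rows and columns of A produces a congruent diagonal matrix with entries 17, 1/17, 2.
Counting signs: 3 positive.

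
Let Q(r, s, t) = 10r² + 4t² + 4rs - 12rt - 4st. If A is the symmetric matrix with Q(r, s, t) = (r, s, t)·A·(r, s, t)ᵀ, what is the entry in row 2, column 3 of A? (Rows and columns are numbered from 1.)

-2

The coefficient of s·t in Q is -4. For a symmetric A this equals A[2,3] + A[3,2] = 2·A[2,3].
So A[2,3] = -4/2 = -2.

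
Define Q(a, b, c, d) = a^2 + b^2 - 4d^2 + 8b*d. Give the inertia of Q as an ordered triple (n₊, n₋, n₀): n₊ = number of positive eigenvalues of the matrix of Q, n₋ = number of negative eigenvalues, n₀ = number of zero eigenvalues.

Write A = [[1, 0, 0, 0], [0, 1, 0, 4], [0, 0, 0, 0], [0, 4, 0, -4]].
Row-reducing A symmetrically gives the diagonal entries 1, 1, 0, -20.
That gives 2 positive, 1 negative, 1 zero pivots.

(2, 1, 1)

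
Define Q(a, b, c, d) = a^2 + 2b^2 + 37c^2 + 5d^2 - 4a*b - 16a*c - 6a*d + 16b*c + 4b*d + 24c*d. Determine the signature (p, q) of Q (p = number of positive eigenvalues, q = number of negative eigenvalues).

The associated matrix is A = [[1, -2, -8, -3], [-2, 2, 8, 2], [-8, 8, 37, 12], [-3, 2, 12, 5]].
Congruent diagonalization of A (simultaneous row and column reduction) yields pivots 1, -2, 5, 4/5.
Counting signs: 3 positive, 1 negative.

(3, 1)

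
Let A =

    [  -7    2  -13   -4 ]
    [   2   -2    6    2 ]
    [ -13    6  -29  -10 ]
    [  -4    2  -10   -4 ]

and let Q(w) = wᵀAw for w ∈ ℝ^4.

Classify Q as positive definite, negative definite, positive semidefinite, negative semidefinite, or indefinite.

negative semidefinite

Row-reducing A symmetrically gives the diagonal entries -7, -10/7, -6/5, 0.
That gives 3 negative, 1 zero pivots.
Hence Q is negative semidefinite.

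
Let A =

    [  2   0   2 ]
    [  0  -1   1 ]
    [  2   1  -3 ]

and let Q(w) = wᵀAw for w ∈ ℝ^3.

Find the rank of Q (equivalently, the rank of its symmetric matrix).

3

Congruent diagonalization of A (simultaneous row and column reduction) yields pivots 2, -1, -4.
So there are 1 positive, 2 negative pivots.
The rank is the number of nonzero pivots: 3.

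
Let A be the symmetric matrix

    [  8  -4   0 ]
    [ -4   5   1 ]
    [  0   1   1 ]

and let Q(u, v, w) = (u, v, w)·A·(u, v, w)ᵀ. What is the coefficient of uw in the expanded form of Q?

The coefficient of uw is A[1,3] + A[3,1] = 2·0 = 0.

0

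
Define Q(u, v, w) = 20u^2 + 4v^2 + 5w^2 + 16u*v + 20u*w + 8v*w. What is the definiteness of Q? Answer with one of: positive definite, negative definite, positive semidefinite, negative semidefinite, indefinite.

positive semidefinite

The associated matrix is A = [[20, 8, 10], [8, 4, 4], [10, 4, 5]].
Row-reducing A symmetrically gives the diagonal entries 20, 4/5, 0.
That gives 2 positive, 1 zero pivots.
Hence Q is positive semidefinite.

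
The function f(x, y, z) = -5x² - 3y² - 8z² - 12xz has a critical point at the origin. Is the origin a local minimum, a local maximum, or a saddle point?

local maximum

The Hessian at the origin is H = [[-10, 0, -12], [0, -6, 0], [-12, 0, -16]].
Congruent diagonalization of H (simultaneous row and column reduction) yields pivots -10, -6, -8/5.
So there are 3 negative pivots.
H is negative definite, so the origin is a strict local maximum.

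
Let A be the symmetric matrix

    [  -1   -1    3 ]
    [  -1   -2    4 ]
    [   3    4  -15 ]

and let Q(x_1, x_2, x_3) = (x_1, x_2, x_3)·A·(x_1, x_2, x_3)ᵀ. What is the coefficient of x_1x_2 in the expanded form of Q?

-2

The coefficient of x_1x_2 is A[1,2] + A[2,1] = 2·(-1) = -2.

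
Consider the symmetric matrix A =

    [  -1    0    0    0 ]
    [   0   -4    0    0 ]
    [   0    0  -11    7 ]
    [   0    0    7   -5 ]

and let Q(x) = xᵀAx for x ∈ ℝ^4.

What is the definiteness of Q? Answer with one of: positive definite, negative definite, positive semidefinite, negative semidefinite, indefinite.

negative definite

Leading principal minors: Δ_1 = -1, Δ_2 = 4, Δ_3 = -44, Δ_4 = 24.
The signs alternate starting with Δ_1 < 0, so by Sylvester's criterion Q is negative definite.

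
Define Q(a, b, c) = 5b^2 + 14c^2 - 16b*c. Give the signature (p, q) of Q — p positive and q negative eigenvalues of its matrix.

(2, 0)

The symmetric matrix is A = [[0, 0, 0], [0, 5, -8], [0, -8, 14]].
Symmetric row and column elimination reduces A to a congruent diagonal form with pivots 0, 5, 6/5.
So there are 2 positive, 1 zero pivots.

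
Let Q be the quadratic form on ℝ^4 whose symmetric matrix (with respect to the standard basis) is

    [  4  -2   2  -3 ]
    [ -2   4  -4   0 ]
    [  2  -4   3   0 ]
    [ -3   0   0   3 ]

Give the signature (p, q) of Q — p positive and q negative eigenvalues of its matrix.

(2, 1)

Applying the same elementary operations to the rows and columns of A produces a congruent diagonal matrix with entries 4, 3, -1, 0.
So there are 2 positive, 1 negative, 1 zero pivots.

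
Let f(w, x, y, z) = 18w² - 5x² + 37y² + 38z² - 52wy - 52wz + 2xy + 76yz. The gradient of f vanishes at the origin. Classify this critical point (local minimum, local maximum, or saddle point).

The Hessian at the origin is H = [[36, 0, -52, -52], [0, -10, 2, 0], [-52, 2, 74, 76], [-52, 0, 76, 76]].
Row-reducing H symmetrically gives the diagonal entries 36, -10, -32/45, 2.
That gives 2 positive, 2 negative pivots.
H is indefinite, so the origin is a saddle point.

saddle point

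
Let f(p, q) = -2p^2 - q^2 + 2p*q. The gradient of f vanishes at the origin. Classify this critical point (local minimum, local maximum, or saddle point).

The Hessian at the origin is H = [[-4, 2], [2, -2]].
det H = -4·-2 − (2)² = 4 > 0 and H[1,1] = -4 < 0, so H is negative definite.
Therefore the origin is a local maximum.

local maximum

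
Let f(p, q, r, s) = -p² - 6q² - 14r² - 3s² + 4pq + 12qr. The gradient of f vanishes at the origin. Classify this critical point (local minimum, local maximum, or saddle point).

saddle point

The Hessian at the origin is H = [[-2, 4, 0, 0], [4, -12, 12, 0], [0, 12, -28, 0], [0, 0, 0, -6]].
Row-reducing H symmetrically gives the diagonal entries -2, -4, 8, -6.
So there are 1 positive, 3 negative pivots.
H is indefinite, so the origin is a saddle point.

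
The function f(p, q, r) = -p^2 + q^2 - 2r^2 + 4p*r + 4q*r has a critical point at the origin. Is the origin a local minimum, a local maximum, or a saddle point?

The Hessian at the origin is H = [[-2, 0, 4], [0, 2, 4], [4, 4, -4]].
Congruent diagonalization of H (simultaneous row and column reduction) yields pivots -2, 2, -4.
Counting signs: 1 positive, 2 negative.
H is indefinite, so the origin is a saddle point.

saddle point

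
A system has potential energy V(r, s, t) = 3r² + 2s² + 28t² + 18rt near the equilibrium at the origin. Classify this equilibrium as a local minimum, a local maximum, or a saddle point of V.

local minimum

The Hessian at the origin is H = [[6, 0, 18], [0, 4, 0], [18, 0, 56]].
Applying the same elementary operations to the rows and columns of H produces a congruent diagonal matrix with entries 6, 4, 2.
So there are 3 positive pivots.
H is positive definite, so the origin is a strict local minimum.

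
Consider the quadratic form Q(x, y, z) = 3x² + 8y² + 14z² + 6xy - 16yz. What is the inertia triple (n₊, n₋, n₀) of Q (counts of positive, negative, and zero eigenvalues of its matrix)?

(3, 0, 0)

The symmetric matrix is A = [[3, 3, 0], [3, 8, -8], [0, -8, 14]].
Congruent diagonalization of A (simultaneous row and column reduction) yields pivots 3, 5, 6/5.
So there are 3 positive pivots.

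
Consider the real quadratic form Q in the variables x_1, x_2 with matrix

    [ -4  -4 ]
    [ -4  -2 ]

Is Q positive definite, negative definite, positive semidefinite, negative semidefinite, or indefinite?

indefinite

Row-reducing A symmetrically gives the diagonal entries -4, 2.
So there are 1 positive, 1 negative pivots.
Hence Q is indefinite.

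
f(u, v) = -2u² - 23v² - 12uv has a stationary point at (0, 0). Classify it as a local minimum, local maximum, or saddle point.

local maximum

The Hessian at the origin is H = [[-4, -12], [-12, -46]].
det H = -4·-46 − (-12)² = 40 > 0 and H[1,1] = -4 < 0, so H is negative definite.
Therefore the origin is a local maximum.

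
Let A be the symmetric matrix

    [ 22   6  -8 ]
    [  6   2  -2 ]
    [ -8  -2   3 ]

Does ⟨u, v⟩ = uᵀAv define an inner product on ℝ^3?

no

Applying the same elementary operations to the rows and columns of A produces a congruent diagonal matrix with entries 22, 4/11, 0.
So there are 2 positive, 1 zero pivots.
Hence Q is positive semidefinite.
⟨·,·⟩ is an inner product exactly when A is positive definite.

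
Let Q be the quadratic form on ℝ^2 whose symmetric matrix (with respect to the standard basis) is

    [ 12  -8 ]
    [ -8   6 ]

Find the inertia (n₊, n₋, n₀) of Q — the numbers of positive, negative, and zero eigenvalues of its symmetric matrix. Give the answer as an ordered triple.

Row-reducing A symmetrically gives the diagonal entries 12, 2/3.
That gives 2 positive pivots.

(2, 0, 0)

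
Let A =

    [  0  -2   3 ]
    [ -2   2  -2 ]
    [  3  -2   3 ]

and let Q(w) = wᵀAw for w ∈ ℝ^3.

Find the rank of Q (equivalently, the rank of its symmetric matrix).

3

Row reduction of A gives 3 nonzero rows, so rank A = 3.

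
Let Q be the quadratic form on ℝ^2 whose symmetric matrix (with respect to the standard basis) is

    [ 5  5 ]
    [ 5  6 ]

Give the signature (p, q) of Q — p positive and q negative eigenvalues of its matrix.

Congruent diagonalization of A (simultaneous row and column reduction) yields pivots 5, 1.
Counting signs: 2 positive.

(2, 0)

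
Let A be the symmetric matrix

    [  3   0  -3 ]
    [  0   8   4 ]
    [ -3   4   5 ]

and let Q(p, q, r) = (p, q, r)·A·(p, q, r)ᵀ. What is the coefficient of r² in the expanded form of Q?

5

The coefficient of r² is the diagonal entry A[3,3] = 5.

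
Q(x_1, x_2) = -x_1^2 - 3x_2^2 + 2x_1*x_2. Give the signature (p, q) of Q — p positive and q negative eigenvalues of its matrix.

(0, 2)

The symmetric matrix is A = [[-1, 1], [1, -3]].
Symmetric row and column elimination reduces A to a congruent diagonal form with pivots -1, -2.
Counting signs: 2 negative.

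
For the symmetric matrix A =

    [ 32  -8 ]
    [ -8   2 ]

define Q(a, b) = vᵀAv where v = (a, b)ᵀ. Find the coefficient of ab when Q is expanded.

-16

The coefficient of ab is A[1,2] + A[2,1] = 2·(-8) = -16.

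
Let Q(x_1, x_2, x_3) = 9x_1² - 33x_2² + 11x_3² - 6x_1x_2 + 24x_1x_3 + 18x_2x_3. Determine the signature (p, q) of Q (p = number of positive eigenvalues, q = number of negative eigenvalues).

(1, 2)

The associated matrix is A = [[9, -3, 12], [-3, -33, 9], [12, 9, 11]].
Row-reducing A symmetrically gives the diagonal entries 9, -34, -1/34.
Counting signs: 1 positive, 2 negative.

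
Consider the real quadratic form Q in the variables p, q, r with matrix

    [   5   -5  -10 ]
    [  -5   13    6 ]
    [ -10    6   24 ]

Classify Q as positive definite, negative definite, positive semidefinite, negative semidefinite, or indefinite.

positive definite

Leading principal minors: Δ_1 = 5, Δ_2 = 40, Δ_3 = 80.
All leading principal minors are positive, so by Sylvester's criterion Q is positive definite.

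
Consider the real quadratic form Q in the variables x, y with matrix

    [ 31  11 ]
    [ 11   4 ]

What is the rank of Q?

Applying the same elementary operations to the rows and columns of A produces a congruent diagonal matrix with entries 31, 3/31.
That gives 2 positive pivots.
The rank is the number of nonzero pivots: 2.

2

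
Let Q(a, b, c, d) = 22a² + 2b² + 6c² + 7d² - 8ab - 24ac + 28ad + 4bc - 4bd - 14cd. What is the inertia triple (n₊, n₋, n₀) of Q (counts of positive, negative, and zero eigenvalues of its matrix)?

The symmetric matrix is A = [[22, -4, -12, 14], [-4, 2, 2, -2], [-12, 2, 6, -7], [14, -2, -7, 7]].
Applying the same elementary operations to the rows and columns of A produces a congruent diagonal matrix with entries 22, 14/11, -4/7, -5/4.
So there are 2 positive, 2 negative pivots.

(2, 2, 0)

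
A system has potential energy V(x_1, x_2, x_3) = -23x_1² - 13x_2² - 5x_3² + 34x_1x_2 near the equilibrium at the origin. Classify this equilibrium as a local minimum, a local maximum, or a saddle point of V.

The Hessian at the origin is H = [[-46, 34, 0], [34, -26, 0], [0, 0, -10]].
Applying the same elementary operations to the rows and columns of H produces a congruent diagonal matrix with entries -46, -20/23, -10.
So there are 3 negative pivots.
H is negative definite, so the origin is a strict local maximum.

local maximum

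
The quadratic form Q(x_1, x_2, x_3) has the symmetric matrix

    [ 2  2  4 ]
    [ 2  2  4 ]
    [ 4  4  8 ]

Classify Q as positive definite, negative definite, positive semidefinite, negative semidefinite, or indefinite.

Applying the same elementary operations to the rows and columns of A produces a congruent diagonal matrix with entries 2, 0, 0.
So there are 1 positive, 2 zero pivots.
Hence Q is positive semidefinite.

positive semidefinite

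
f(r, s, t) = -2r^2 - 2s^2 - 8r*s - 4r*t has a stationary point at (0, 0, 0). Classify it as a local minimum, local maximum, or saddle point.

saddle point

The Hessian at the origin is H = [[-4, -8, -4], [-8, -4, 0], [-4, 0, 0]].
Row-reducing H symmetrically gives the diagonal entries -4, 12, -4/3.
So there are 1 positive, 2 negative pivots.
H is indefinite, so the origin is a saddle point.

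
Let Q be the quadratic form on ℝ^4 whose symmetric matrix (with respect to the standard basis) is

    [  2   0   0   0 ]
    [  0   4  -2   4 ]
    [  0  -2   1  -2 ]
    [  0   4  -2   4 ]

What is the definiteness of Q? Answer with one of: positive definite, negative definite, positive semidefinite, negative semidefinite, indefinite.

positive semidefinite

Symmetric row and column elimination reduces A to a congruent diagonal form with pivots 2, 4, 0, 0.
Counting signs: 2 positive, 2 zero.
Hence Q is positive semidefinite.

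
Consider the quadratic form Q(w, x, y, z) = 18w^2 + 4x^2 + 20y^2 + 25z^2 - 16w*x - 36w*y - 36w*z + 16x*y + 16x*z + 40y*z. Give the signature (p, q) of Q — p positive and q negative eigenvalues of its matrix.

(4, 0)

Write A = [[18, -8, -18, -18], [-8, 4, 8, 8], [-18, 8, 20, 20], [-18, 8, 20, 25]].
An LDLᵀ factorisation of A has diagonal entries 18, 4/9, 2, 5.
Counting signs: 4 positive.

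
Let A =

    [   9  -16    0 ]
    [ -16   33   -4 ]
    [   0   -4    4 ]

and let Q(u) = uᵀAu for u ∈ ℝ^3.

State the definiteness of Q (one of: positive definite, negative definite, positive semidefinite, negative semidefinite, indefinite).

positive definite

Leading principal minors: Δ_1 = 9, Δ_2 = 41, Δ_3 = 20.
All leading principal minors are positive, so by Sylvester's criterion Q is positive definite.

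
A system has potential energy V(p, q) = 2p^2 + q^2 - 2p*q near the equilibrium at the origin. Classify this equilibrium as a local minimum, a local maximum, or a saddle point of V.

local minimum

The Hessian at the origin is H = [[4, -2], [-2, 2]].
det H = 4·2 − (-2)² = 4 > 0 and H[1,1] = 4 > 0, so H is positive definite.
Therefore the origin is a local minimum.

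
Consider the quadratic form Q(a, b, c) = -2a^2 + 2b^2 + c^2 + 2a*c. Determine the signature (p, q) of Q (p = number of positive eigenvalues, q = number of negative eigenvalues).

The symmetric matrix is A = [[-2, 0, 1], [0, 2, 0], [1, 0, 1]].
Congruent diagonalization of A (simultaneous row and column reduction) yields pivots -2, 2, 3/2.
That gives 2 positive, 1 negative pivots.

(2, 1)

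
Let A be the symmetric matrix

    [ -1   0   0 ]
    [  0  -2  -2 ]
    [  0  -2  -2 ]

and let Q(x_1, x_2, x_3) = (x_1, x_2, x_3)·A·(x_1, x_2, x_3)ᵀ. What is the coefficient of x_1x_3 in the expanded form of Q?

The coefficient of x_1x_3 is A[1,3] + A[3,1] = 2·0 = 0.

0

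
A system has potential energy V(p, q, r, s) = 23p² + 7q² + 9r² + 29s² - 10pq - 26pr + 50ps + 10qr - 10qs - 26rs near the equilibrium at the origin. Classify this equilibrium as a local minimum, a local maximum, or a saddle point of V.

The Hessian at the origin is H = [[46, -10, -26, 50], [-10, 14, 10, -10], [-26, 10, 18, -26], [50, -10, -26, 58]].
Symmetric row and column elimination reduces H to a congruent diagonal form with pivots 46, 272/23, 29/17, 40/29.
Counting signs: 4 positive.
H is positive definite, so the origin is a strict local minimum.

local minimum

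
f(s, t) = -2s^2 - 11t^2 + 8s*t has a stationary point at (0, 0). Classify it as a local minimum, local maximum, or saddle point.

The Hessian at the origin is H = [[-4, 8], [8, -22]].
det H = -4·-22 − (8)² = 24 > 0 and H[1,1] = -4 < 0, so H is negative definite.
Therefore the origin is a local maximum.

local maximum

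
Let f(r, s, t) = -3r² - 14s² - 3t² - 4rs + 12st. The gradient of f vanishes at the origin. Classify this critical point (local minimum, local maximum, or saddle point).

The Hessian at the origin is H = [[-6, -4, 0], [-4, -28, 12], [0, 12, -6]].
Applying the same elementary operations to the rows and columns of H produces a congruent diagonal matrix with entries -6, -76/3, -6/19.
So there are 3 negative pivots.
H is negative definite, so the origin is a strict local maximum.

local maximum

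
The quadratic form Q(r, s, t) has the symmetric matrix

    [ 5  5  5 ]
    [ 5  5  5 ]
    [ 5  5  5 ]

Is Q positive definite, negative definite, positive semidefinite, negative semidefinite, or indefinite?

positive semidefinite

Symmetric row and column elimination reduces A to a congruent diagonal form with pivots 5, 0, 0.
Counting signs: 1 positive, 2 zero.
Hence Q is positive semidefinite.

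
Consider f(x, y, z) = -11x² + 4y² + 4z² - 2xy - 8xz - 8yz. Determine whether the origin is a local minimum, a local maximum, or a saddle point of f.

The Hessian at the origin is H = [[-22, -2, -8], [-2, 8, -8], [-8, -8, 8]].
Symmetric row and column elimination reduces H to a congruent diagonal form with pivots -22, 90/11, 40/9.
That gives 2 positive, 1 negative pivots.
H is indefinite, so the origin is a saddle point.

saddle point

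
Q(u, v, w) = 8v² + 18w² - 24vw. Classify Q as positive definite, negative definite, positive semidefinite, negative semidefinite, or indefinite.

positive semidefinite

The symmetric matrix is A = [[0, 0, 0], [0, 8, -12], [0, -12, 18]].
Applying the same elementary operations to the rows and columns of A produces a congruent diagonal matrix with entries 0, 8, 0.
So there are 1 positive, 2 zero pivots.
Hence Q is positive semidefinite.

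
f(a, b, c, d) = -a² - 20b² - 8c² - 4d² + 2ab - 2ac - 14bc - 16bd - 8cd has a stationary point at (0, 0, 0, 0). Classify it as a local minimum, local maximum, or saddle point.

local maximum

The Hessian at the origin is H = [[-2, 2, -2, 0], [2, -40, -14, -16], [-2, -14, -16, -8], [0, -16, -8, -8]].
Applying the same elementary operations to the rows and columns of H produces a congruent diagonal matrix with entries -2, -38, -138/19, -24/23.
That gives 4 negative pivots.
H is negative definite, so the origin is a strict local maximum.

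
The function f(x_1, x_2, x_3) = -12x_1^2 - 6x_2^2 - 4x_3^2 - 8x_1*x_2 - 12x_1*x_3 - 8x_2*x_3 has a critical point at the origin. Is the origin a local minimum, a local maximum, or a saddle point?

The Hessian at the origin is H = [[-24, -8, -12], [-8, -12, -8], [-12, -8, -8]].
Congruent diagonalization of H (simultaneous row and column reduction) yields pivots -24, -28/3, -2/7.
Counting signs: 3 negative.
H is negative definite, so the origin is a strict local maximum.

local maximum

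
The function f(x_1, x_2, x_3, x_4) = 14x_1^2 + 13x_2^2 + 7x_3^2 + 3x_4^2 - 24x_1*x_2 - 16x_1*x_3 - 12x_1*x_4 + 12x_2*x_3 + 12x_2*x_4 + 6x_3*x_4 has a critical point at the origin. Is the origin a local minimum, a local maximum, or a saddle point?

The Hessian at the origin is H = [[28, -24, -16, -12], [-24, 26, 12, 12], [-16, 12, 14, 6], [-12, 12, 6, 6]].
Congruent diagonalization of H (simultaneous row and column reduction) yields pivots 28, 38/7, 82/19, 12/41.
So there are 4 positive pivots.
H is positive definite, so the origin is a strict local minimum.

local minimum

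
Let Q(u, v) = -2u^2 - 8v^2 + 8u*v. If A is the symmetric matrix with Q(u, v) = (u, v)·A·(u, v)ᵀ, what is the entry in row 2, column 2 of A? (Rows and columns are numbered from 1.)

The coefficient of v^2 in Q is -8, and that is exactly A[2,2].

-8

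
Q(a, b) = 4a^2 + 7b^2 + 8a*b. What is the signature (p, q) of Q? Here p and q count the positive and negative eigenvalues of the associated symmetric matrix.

Write A = [[4, 4], [4, 7]].
Row-reducing A symmetrically gives the diagonal entries 4, 3.
That gives 2 positive pivots.

(2, 0)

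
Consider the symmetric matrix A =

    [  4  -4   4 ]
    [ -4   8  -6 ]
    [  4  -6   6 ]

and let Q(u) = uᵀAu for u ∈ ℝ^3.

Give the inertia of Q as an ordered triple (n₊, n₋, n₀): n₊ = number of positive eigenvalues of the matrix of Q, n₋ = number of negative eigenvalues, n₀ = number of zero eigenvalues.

Row-reducing A symmetrically gives the diagonal entries 4, 4, 1.
Counting signs: 3 positive.

(3, 0, 0)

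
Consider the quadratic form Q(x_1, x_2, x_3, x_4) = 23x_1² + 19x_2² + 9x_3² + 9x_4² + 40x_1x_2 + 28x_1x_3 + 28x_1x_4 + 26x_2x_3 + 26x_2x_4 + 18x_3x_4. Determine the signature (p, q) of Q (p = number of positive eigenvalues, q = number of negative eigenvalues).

The associated matrix is A = [[23, 20, 14, 14], [20, 19, 13, 13], [14, 13, 9, 9], [14, 13, 9, 9]].
Applying the same elementary operations to the rows and columns of A produces a congruent diagonal matrix with entries 23, 37/23, 2/37, 0.
That gives 3 positive, 1 zero pivots.

(3, 0)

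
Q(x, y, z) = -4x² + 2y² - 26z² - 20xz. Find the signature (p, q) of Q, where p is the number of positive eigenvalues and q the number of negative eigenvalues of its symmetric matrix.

The symmetric matrix is A = [[-4, 0, -10], [0, 2, 0], [-10, 0, -26]].
An LDLᵀ factorisation of A has diagonal entries -4, 2, -1.
So there are 1 positive, 2 negative pivots.

(1, 2)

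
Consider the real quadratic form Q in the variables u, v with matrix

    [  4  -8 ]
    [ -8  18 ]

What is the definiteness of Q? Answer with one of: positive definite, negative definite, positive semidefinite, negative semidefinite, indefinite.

positive definite

An LDLᵀ factorisation of A has diagonal entries 4, 2.
So there are 2 positive pivots.
Hence Q is positive definite.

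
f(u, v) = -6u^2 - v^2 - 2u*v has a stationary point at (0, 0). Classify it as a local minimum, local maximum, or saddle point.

local maximum

The Hessian at the origin is H = [[-12, -2], [-2, -2]].
det H = -12·-2 − (-2)² = 20 > 0 and H[1,1] = -12 < 0, so H is negative definite.
Therefore the origin is a local maximum.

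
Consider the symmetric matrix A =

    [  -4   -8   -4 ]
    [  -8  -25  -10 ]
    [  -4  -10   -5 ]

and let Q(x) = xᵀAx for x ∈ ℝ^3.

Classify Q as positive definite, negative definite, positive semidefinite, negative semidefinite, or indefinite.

Leading principal minors: Δ_1 = -4, Δ_2 = 36, Δ_3 = -20.
The signs alternate starting with Δ_1 < 0, so by Sylvester's criterion Q is negative definite.

negative definite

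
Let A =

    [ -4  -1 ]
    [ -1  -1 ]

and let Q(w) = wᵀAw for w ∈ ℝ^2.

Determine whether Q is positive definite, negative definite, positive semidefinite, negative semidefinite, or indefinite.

negative definite

For the 2×2 matrix [[-4, -1], [-1, -1]]: det = -4·-1 − (-1)² = 3, trace = -5.
det > 0 so both eigenvalues share the sign of the trace; trace = -5 < 0 ⇒ both negative.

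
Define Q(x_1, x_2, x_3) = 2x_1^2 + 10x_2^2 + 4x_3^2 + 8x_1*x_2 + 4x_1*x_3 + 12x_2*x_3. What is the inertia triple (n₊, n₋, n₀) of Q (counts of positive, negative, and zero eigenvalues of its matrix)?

(2, 0, 1)

The symmetric matrix is A = [[2, 4, 2], [4, 10, 6], [2, 6, 4]].
Congruent diagonalization of A (simultaneous row and column reduction) yields pivots 2, 2, 0.
So there are 2 positive, 1 zero pivots.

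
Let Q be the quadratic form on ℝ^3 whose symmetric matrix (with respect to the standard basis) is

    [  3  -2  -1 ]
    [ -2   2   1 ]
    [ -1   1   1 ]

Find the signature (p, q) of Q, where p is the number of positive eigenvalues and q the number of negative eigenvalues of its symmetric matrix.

Symmetric row and column elimination reduces A to a congruent diagonal form with pivots 3, 2/3, 1/2.
That gives 3 positive pivots.

(3, 0)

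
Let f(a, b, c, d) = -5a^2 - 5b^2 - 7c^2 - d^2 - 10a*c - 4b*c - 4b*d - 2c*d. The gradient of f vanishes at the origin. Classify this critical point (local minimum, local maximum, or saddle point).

local maximum

The Hessian at the origin is H = [[-10, 0, -10, 0], [0, -10, -4, -4], [-10, -4, -14, -2], [0, -4, -2, -2]].
Congruent diagonalization of H (simultaneous row and column reduction) yields pivots -10, -10, -12/5, -1/3.
So there are 4 negative pivots.
H is negative definite, so the origin is a strict local maximum.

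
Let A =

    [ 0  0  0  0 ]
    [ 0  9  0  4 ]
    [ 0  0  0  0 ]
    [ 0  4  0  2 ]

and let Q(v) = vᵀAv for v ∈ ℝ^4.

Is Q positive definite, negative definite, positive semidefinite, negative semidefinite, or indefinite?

positive semidefinite

Applying the same elementary operations to the rows and columns of A produces a congruent diagonal matrix with entries 0, 9, 0, 2/9.
So there are 2 positive, 2 zero pivots.
Hence Q is positive semidefinite.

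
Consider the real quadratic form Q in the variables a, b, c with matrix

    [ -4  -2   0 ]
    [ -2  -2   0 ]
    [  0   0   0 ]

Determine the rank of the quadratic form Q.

2

Row-reducing A symmetrically gives the diagonal entries -4, -1, 0.
Counting signs: 2 negative, 1 zero.
The rank is the number of nonzero pivots: 2.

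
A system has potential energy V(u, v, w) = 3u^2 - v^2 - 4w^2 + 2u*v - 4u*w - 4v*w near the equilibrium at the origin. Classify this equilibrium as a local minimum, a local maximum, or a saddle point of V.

saddle point

The Hessian at the origin is H = [[6, 2, -4], [2, -2, -4], [-4, -4, -8]].
Row-reducing H symmetrically gives the diagonal entries 6, -8/3, -8.
That gives 1 positive, 2 negative pivots.
H is indefinite, so the origin is a saddle point.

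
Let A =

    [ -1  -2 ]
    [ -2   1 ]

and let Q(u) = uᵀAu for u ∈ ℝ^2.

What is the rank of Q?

An LDLᵀ factorisation of A has diagonal entries -1, 5.
That gives 1 positive, 1 negative pivots.
The rank is the number of nonzero pivots: 2.

2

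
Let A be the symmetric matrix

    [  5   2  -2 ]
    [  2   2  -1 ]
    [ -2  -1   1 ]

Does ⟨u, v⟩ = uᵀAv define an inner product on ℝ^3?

Leading principal minors: Δ_1 = 5, Δ_2 = 6, Δ_3 = 1.
All leading principal minors are positive, so by Sylvester's criterion Q is positive definite.
⟨·,·⟩ is an inner product exactly when A is positive definite.

yes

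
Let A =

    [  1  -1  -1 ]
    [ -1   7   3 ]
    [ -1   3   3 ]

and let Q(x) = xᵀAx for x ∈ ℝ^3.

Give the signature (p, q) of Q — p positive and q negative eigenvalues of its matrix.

(3, 0)

Symmetric row and column elimination reduces A to a congruent diagonal form with pivots 1, 6, 4/3.
So there are 3 positive pivots.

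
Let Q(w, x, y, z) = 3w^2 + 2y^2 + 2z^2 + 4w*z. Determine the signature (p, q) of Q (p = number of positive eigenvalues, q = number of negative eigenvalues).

(3, 0)

The symmetric matrix is A = [[3, 0, 0, 2], [0, 0, 0, 0], [0, 0, 2, 0], [2, 0, 0, 2]].
Row-reducing A symmetrically gives the diagonal entries 3, 0, 2, 2/3.
That gives 3 positive, 1 zero pivots.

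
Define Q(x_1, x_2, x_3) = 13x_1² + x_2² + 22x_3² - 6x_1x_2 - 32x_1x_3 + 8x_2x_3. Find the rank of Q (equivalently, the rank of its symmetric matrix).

The symmetric matrix is A = [[13, -3, -16], [-3, 1, 4], [-16, 4, 22]].
Row-reducing A symmetrically gives the diagonal entries 13, 4/13, 2.
That gives 3 positive pivots.
The rank is the number of nonzero pivots: 3.

3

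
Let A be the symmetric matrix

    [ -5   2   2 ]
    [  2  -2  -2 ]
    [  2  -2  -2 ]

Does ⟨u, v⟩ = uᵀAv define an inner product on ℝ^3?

Row-reducing A symmetrically gives the diagonal entries -5, -6/5, 0.
That gives 2 negative, 1 zero pivots.
Hence Q is negative semidefinite.
⟨·,·⟩ is an inner product exactly when A is positive definite.

no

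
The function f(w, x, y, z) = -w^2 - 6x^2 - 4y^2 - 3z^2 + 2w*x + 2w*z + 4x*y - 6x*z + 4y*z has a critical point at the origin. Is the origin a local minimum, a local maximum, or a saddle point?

local maximum

The Hessian at the origin is H = [[-2, 2, 0, 2], [2, -12, 4, -6], [0, 4, -8, 4], [2, -6, 4, -6]].
An LDLᵀ factorisation of H has diagonal entries -2, -10, -32/5, -3/2.
So there are 4 negative pivots.
H is negative definite, so the origin is a strict local maximum.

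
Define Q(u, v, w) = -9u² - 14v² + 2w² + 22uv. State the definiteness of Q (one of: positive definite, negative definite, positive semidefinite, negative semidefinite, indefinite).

indefinite

The associated matrix is A = [[-9, 11, 0], [11, -14, 0], [0, 0, 2]].
Row-reducing A symmetrically gives the diagonal entries -9, -5/9, 2.
That gives 1 positive, 2 negative pivots.
Hence Q is indefinite.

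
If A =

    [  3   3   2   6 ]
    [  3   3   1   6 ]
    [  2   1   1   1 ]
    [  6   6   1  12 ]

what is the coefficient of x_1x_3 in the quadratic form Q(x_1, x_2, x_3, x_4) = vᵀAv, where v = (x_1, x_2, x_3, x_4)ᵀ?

The coefficient of x_1x_3 is A[1,3] + A[3,1] = 2·2 = 4.

4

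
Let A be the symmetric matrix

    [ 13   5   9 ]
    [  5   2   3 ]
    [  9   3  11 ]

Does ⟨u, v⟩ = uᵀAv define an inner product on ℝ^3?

yes

Leading principal minors: Δ_1 = 13, Δ_2 = 1, Δ_3 = 2.
All leading principal minors are positive, so by Sylvester's criterion Q is positive definite.
⟨·,·⟩ is an inner product exactly when A is positive definite.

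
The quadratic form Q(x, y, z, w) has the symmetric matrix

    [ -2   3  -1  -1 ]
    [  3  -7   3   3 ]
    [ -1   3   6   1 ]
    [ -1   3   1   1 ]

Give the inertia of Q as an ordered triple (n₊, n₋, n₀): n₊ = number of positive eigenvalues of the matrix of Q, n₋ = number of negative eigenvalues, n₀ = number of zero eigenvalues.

(2, 2, 0)

Row-reducing A symmetrically gives the diagonal entries -2, -5/2, 37/5, 60/37.
That gives 2 positive, 2 negative pivots.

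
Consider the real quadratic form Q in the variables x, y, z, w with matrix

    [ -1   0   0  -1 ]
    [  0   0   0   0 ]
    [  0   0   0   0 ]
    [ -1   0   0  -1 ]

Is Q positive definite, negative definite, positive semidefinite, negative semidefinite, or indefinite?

negative semidefinite

Symmetric row and column elimination reduces A to a congruent diagonal form with pivots -1, 0, 0, 0.
Counting signs: 1 negative, 3 zero.
Hence Q is negative semidefinite.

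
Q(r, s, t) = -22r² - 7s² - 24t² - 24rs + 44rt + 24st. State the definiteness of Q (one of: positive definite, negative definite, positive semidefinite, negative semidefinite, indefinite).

negative definite

The associated matrix is A = [[-22, -12, 22], [-12, -7, 12], [22, 12, -24]].
Symmetric row and column elimination reduces A to a congruent diagonal form with pivots -22, -5/11, -2.
Counting signs: 3 negative.
Hence Q is negative definite.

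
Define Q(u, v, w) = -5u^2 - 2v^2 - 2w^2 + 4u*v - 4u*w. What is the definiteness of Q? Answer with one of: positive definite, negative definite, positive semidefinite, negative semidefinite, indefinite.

negative definite

The associated matrix is A = [[-5, 2, -2], [2, -2, 0], [-2, 0, -2]].
Congruent diagonalization of A (simultaneous row and column reduction) yields pivots -5, -6/5, -2/3.
That gives 3 negative pivots.
Hence Q is negative definite.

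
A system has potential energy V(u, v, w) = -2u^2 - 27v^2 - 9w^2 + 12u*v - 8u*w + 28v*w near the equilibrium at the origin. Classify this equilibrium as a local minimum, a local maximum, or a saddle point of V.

The Hessian at the origin is H = [[-4, 12, -8], [12, -54, 28], [-8, 28, -18]].
An LDLᵀ factorisation of H has diagonal entries -4, -18, -10/9.
That gives 3 negative pivots.
H is negative definite, so the origin is a strict local maximum.

local maximum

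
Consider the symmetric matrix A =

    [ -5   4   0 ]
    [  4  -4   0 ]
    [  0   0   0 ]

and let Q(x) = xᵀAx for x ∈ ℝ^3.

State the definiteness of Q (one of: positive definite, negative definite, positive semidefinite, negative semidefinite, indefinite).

negative semidefinite

Applying the same elementary operations to the rows and columns of A produces a congruent diagonal matrix with entries -5, -4/5, 0.
That gives 2 negative, 1 zero pivots.
Hence Q is negative semidefinite.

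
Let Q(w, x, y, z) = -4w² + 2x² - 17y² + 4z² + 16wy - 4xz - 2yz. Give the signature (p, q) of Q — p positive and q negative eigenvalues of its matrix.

(2, 2)

The symmetric matrix is A = [[-4, 0, 8, 0], [0, 2, 0, -2], [8, 0, -17, -1], [0, -2, -1, 4]].
Row-reducing A symmetrically gives the diagonal entries -4, 2, -1, 3.
Counting signs: 2 positive, 2 negative.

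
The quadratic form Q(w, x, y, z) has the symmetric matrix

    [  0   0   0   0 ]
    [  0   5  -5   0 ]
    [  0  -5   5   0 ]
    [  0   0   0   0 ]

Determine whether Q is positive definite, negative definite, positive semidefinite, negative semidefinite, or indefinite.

positive semidefinite

Applying the same elementary operations to the rows and columns of A produces a congruent diagonal matrix with entries 0, 5, 0, 0.
That gives 1 positive, 3 zero pivots.
Hence Q is positive semidefinite.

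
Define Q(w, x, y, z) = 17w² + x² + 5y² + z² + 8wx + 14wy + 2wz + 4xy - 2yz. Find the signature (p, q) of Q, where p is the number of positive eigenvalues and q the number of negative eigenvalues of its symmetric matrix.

(2, 0)

Write A = [[17, 4, 7, 1], [4, 1, 2, 0], [7, 2, 5, -1], [1, 0, -1, 1]].
Congruent diagonalization of A (simultaneous row and column reduction) yields pivots 17, 1/17, 0, 0.
So there are 2 positive, 2 zero pivots.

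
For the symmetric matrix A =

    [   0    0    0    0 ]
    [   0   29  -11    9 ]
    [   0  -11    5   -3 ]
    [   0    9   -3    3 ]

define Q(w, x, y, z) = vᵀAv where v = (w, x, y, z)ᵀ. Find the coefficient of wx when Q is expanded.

0

The coefficient of wx is A[1,2] + A[2,1] = 2·0 = 0.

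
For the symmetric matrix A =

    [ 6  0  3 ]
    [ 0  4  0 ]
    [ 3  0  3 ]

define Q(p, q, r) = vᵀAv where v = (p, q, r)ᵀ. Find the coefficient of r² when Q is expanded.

The coefficient of r² is the diagonal entry A[3,3] = 3.

3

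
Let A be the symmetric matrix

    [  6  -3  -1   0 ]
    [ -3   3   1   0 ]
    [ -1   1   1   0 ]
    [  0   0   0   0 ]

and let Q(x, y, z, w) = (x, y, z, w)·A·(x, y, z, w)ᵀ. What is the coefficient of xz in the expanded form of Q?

The coefficient of xz is A[1,3] + A[3,1] = 2·(-1) = -2.

-2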